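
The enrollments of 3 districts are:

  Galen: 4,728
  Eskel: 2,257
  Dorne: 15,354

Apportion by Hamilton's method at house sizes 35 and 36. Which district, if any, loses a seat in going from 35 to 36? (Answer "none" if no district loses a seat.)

none

At 35 seats: Galen 7, Eskel 4, Dorne 24.
At 36 seats: Galen 7, Eskel 4, Dorne 25.
No district's allocation decreased.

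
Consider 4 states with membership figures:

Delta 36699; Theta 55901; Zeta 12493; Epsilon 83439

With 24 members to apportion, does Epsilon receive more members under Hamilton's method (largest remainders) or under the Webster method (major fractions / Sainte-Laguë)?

Hamilton: Delta 5, Theta 7, Zeta 1, Epsilon 11.
Webster: Delta 5, Theta 7, Zeta 2, Epsilon 10.
Epsilon gets 11 under Hamilton and 10 under Webster.

Hamilton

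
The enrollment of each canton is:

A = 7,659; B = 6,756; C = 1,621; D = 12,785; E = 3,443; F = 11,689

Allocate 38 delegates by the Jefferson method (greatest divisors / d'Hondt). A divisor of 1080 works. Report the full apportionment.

With modified divisor 1080: modified quotas A 7.092, B 6.256, C 1.501, D 11.838, E 3.188, F 10.823.
Rounding down: A 7, B 6, C 1, D 11, E 3, F 10 (total 38).

A 7, B 6, C 1, D 11, E 3, F 10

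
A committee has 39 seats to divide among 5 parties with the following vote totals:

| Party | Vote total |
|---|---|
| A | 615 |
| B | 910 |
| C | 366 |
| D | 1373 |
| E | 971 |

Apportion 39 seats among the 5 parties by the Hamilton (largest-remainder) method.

A=6, B=8, C=3, D=13, E=9

The standard divisor is 4235/39 ≈ 108.59.
Standard quotas: A 5.664, B 8.380, C 3.370, D 12.644, E 8.942.
Lower quotas: A 5, B 8, C 3, D 12, E 8 (sum 36, leaving 3 seats).
Remainders in descending order: E 0.942, A 0.664, D 0.644, B 0.380, C 0.370.
The surplus seats go to E, A, D.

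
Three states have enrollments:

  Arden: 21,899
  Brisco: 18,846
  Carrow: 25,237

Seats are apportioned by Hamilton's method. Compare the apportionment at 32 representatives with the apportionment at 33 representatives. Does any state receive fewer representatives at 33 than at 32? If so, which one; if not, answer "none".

At 32 seats: Arden 11, Brisco 9, Carrow 12.
At 33 seats: Arden 11, Brisco 9, Carrow 13.
No state's allocation decreased.

none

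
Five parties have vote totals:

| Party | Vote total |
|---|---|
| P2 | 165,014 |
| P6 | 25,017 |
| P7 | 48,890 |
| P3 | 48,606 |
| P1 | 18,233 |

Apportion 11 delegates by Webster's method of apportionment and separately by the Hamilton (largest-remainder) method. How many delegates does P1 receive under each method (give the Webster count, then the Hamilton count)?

Webster: P2 5, P6 1, P7 2, P3 2, P1 1.
Hamilton: P2 6, P6 1, P7 2, P3 2, P1 0.
P1 gets 1 under Webster and 0 under Hamilton.

1 and 0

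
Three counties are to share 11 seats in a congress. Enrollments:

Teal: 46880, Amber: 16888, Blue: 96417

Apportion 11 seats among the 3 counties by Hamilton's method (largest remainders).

Standard divisor: 160185 ÷ 11 ≈ 14562.273.
Standard quotas: Teal 3.2193, Amber 1.1597, Blue 6.6210.
Lower quotas: Teal 3, Amber 1, Blue 6 (sum 10, leaving 1 seat).
Remainders in descending order: Blue 0.6210, Teal 0.2193, Amber 0.1597.
Largest remainder: Blue receives the extra seat.

Teal 3, Amber 1, Blue 7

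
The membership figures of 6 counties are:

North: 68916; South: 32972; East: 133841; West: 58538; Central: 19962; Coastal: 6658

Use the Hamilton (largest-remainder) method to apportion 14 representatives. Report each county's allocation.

North: 3; South: 1; East: 6; West: 3; Central: 1; Coastal: 0

Standard divisor: 320887 ÷ 14 ≈ 22920.5.
Standard quotas: North 3.0067, South 1.4385, East 5.8394, West 2.5540, Central 0.8709, Coastal 0.2905.
Lower quotas: North 3, South 1, East 5, West 2, Central 0, Coastal 0 (sum 11, leaving 3 seats).
Remainders in descending order: Central 0.8709, East 0.8394, West 0.5540, South 0.4385, Coastal 0.2905, North 0.0067.
The surplus seats go to Central, East, West.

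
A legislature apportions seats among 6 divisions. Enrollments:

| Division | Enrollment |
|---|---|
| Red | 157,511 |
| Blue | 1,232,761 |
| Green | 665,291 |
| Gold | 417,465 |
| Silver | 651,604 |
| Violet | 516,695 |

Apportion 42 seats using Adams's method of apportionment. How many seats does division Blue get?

Standard divisor 3641327/42 ≈ 86698.262; standard quotas: Red 1.817, Blue 14.219, Green 7.674, Gold 4.815, Silver 7.516, Violet 5.960.
Rounding up gives 2, 15, 8, 5, 8, 6 = 44 seats, so the divisor must be adjusted.
With modified divisor 94000: modified quotas Red 1.676, Blue 13.114, Green 7.078, Gold 4.441, Silver 6.932, Violet 5.497.
Rounding up: Red 2, Blue 14, Green 8, Gold 5, Silver 7, Violet 6 (total 42).
Blue receives 14.

14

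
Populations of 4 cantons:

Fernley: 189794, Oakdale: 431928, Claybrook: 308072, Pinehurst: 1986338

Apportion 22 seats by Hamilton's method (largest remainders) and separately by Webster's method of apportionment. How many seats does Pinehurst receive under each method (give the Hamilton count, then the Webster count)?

15 and 16

Hamilton: Fernley 2, Oakdale 3, Claybrook 2, Pinehurst 15.
Webster: Fernley 1, Oakdale 3, Claybrook 2, Pinehurst 16.
Pinehurst gets 15 under Hamilton and 16 under Webster.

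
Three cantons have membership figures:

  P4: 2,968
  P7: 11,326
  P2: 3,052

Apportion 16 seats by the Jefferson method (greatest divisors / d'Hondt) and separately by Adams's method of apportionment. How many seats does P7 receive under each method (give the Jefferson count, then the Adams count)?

Jefferson: P4 2, P7 11, P2 3.
Adams: P4 3, P7 10, P2 3.
P7 gets 11 under Jefferson and 10 under Adams.

11 and 10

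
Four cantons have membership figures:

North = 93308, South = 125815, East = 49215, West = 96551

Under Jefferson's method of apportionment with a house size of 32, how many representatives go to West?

9

Standard divisor 364889/32 ≈ 11402.781; standard quotas: North 8.183, South 11.034, East 4.316, West 8.467.
Rounding down gives 8, 11, 4, 8 = 31 seats, so the divisor must be adjusted.
With modified divisor 10600: modified quotas North 8.803, South 11.869, East 4.643, West 9.109.
Rounding down: North 8, South 11, East 4, West 9 (total 32).
West receives 9.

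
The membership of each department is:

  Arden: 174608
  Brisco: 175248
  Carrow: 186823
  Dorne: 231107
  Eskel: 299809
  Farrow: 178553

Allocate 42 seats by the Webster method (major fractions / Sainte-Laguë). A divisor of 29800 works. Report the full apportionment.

With modified divisor 29800: modified quotas Arden 5.859, Brisco 5.881, Carrow 6.269, Dorne 7.755, Eskel 10.061, Farrow 5.992.
Rounding to the nearest integer: Arden 6, Brisco 6, Carrow 6, Dorne 8, Eskel 10, Farrow 6 (total 42).

Arden: 6, Brisco: 6, Carrow: 6, Dorne: 8, Eskel: 10, Farrow: 6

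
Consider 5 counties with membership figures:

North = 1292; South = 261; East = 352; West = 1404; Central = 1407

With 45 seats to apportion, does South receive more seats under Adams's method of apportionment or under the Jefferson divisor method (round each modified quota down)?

Adams: North 12, South 3, East 4, West 13, Central 13.
Jefferson: North 12, South 2, East 3, West 14, Central 14.
South gets 3 under Adams and 2 under Jefferson.

Adams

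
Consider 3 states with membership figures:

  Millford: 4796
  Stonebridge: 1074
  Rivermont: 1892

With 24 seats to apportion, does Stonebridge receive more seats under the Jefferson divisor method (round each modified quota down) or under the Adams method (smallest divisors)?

Jefferson: Millford 15, Stonebridge 3, Rivermont 6.
Adams: Millford 14, Stonebridge 4, Rivermont 6.
Stonebridge gets 3 under Jefferson and 4 under Adams.

Adams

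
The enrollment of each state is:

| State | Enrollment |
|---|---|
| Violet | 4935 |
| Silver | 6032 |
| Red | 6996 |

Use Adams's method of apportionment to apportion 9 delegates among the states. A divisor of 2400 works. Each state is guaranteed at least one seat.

With modified divisor 2400: modified quotas Violet 2.056, Silver 2.513, Red 2.915.
Rounding up: Violet 3, Silver 3, Red 3 (total 9).

Violet 3, Silver 3, Red 3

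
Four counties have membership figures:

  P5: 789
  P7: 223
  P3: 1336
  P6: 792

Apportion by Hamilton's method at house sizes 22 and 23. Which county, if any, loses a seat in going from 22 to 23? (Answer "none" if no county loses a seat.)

P7

At 22 seats: P5 5, P7 2, P3 9, P6 6.
At 23 seats: P5 6, P7 1, P3 10, P6 6.
P7 drops from 2 to 1.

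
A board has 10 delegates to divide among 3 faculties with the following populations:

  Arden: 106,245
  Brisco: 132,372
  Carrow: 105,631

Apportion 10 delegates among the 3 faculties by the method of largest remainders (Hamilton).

Standard divisor: 344248 ÷ 10 ≈ 34424.8.
Standard quotas: Arden 3.0863, Brisco 3.8453, Carrow 3.0685.
Lower quotas: Arden 3, Brisco 3, Carrow 3 (sum 9, leaving 1 seat).
Remainders in descending order: Brisco 0.8453, Arden 0.0863, Carrow 0.0685.
Largest remainder: Brisco receives the extra seat.

Arden: 3; Brisco: 4; Carrow: 3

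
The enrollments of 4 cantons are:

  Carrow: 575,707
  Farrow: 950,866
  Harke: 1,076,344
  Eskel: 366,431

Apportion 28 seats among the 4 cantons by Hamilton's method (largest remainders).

Carrow 5, Farrow 9, Harke 10, Eskel 4

Standard divisor: 2969348 ÷ 28 ≈ 106048.143.
Standard quotas: Carrow 5.4287, Farrow 8.9664, Harke 10.1496, Eskel 3.4553.
Lower quotas: Carrow 5, Farrow 8, Harke 10, Eskel 3 (sum 26, leaving 2 seats).
Remainders in descending order: Farrow 0.9664, Eskel 0.4553, Carrow 0.4287, Harke 0.1496.
The surplus seats go to Farrow, Eskel.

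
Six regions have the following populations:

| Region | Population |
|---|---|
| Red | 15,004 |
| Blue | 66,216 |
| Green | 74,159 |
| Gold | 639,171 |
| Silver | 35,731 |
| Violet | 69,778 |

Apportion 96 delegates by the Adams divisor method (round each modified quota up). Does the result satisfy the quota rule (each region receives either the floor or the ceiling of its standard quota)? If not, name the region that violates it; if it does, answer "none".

Standard quotas: Red 1.600, Blue 7.063, Green 7.910, Gold 68.174, Silver 3.811, Violet 7.442.
Adams allocation: Red 2, Blue 7, Green 8, Gold 67, Silver 4, Violet 8.
Gold has quota 68.174 (lower 68, upper 69) but receives 67 — outside the quota interval.

Gold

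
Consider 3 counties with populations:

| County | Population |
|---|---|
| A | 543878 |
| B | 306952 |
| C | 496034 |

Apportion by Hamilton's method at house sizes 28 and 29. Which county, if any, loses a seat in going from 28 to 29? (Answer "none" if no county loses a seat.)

At 28 seats: A 11, B 7, C 10.
At 29 seats: A 12, B 6, C 11.
B drops from 7 to 6.

B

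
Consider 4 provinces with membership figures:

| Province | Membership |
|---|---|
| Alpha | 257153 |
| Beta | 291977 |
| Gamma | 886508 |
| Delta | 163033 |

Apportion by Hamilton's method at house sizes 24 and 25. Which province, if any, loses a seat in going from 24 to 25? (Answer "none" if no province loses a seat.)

Delta

At 24 seats: Alpha 4, Beta 4, Gamma 13, Delta 3.
At 25 seats: Alpha 4, Beta 5, Gamma 14, Delta 2.
Delta drops from 3 to 2.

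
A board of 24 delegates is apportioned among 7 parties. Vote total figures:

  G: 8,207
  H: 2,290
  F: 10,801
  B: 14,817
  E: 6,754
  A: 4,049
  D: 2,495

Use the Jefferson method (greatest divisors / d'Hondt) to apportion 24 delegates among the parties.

G 4, H 1, F 5, B 8, E 3, A 2, D 1

Standard divisor 49413/24 ≈ 2058.875; standard quotas: G 3.986, H 1.112, F 5.246, B 7.197, E 3.280, A 1.967, D 1.212.
Rounding down gives 3, 1, 5, 7, 3, 1, 1 = 21 seats, so the divisor must be adjusted.
With modified divisor 1830: modified quotas G 4.485, H 1.251, F 5.902, B 8.097, E 3.691, A 2.213, D 1.363.
Rounding down: G 4, H 1, F 5, B 8, E 3, A 2, D 1 (total 24).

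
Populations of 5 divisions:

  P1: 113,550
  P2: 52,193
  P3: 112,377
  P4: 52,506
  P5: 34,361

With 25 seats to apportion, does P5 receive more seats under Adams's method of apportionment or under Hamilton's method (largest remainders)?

Adams: P1 7, P2 4, P3 7, P4 4, P5 3.
Hamilton: P1 8, P2 3, P3 8, P4 4, P5 2.
P5 gets 3 under Adams and 2 under Hamilton.

Adams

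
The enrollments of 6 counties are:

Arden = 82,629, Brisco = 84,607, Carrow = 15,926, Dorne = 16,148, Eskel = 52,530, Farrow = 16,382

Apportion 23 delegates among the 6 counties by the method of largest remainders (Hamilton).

Arden: 7, Brisco: 7, Carrow: 1, Dorne: 1, Eskel: 5, Farrow: 2

The standard divisor is 268222/23 ≈ 11661.826.
Standard quotas: Arden 7.0854, Brisco 7.2550, Carrow 1.3657, Dorne 1.3847, Eskel 4.5044, Farrow 1.4048.
Lower quotas: Arden 7, Brisco 7, Carrow 1, Dorne 1, Eskel 4, Farrow 1 (sum 21, leaving 2 seats).
Remainders in descending order: Eskel 0.5044, Farrow 0.4048, Dorne 0.3847, Carrow 0.3657, Brisco 0.2550, Arden 0.0854.
Largest remainders: Eskel, Farrow receive the extra seats.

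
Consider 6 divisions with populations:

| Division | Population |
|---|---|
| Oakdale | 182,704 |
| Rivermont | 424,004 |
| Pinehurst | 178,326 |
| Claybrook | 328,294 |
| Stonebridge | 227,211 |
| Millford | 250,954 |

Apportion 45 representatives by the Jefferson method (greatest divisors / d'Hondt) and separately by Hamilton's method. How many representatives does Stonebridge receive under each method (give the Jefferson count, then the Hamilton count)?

6 and 7

Jefferson: Oakdale 5, Rivermont 12, Pinehurst 5, Claybrook 10, Stonebridge 6, Millford 7.
Hamilton: Oakdale 5, Rivermont 12, Pinehurst 5, Claybrook 9, Stonebridge 7, Millford 7.
Stonebridge gets 6 under Jefferson and 7 under Hamilton.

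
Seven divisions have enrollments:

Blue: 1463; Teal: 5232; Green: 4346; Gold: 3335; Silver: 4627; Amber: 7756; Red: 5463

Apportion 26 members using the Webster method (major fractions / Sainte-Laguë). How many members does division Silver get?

4

Standard divisor 32222/26 ≈ 1239.308; standard quotas: Blue 1.180, Teal 4.222, Green 3.507, Gold 2.691, Silver 3.734, Amber 6.258, Red 4.408.
Rounding to the nearest integer gives Blue 1, Teal 4, Green 4, Gold 3, Silver 4, Amber 6, Red 4 — total 26, matching the house size, so no adjustment is needed.
Silver receives 4.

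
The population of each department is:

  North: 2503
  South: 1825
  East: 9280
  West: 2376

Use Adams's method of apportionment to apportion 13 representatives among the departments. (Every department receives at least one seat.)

North 2, South 2, East 7, West 2

Standard divisor 15984/13 ≈ 1229.538; standard quotas: North 2.036, South 1.484, East 7.548, West 1.932.
Rounding up gives 3, 2, 8, 2 = 15 seats, so the divisor must be adjusted.
With modified divisor 1400: modified quotas North 1.788, South 1.304, East 6.629, West 1.697.
Rounding up: North 2, South 2, East 7, West 2 (total 13).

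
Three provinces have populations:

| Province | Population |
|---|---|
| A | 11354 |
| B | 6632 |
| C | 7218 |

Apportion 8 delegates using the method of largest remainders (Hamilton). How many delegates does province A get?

The standard divisor is 25204/8 ≈ 3150.5.
Standard quotas: A 3.6039, B 2.1051, C 2.2911.
Lower quotas: A 3, B 2, C 2 (sum 7, leaving 1 seat).
Remainders in descending order: A 0.6039, C 0.2911, B 0.1051.
The surplus seat goes to A.
A receives 4.

4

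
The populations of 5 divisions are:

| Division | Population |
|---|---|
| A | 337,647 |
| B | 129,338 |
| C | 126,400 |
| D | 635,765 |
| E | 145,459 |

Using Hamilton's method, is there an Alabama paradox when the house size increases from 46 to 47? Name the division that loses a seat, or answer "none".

At 46 seats: A 11, B 5, C 4, D 21, E 5.
At 47 seats: A 12, B 4, C 4, D 22, E 5.
B drops from 5 to 4.

B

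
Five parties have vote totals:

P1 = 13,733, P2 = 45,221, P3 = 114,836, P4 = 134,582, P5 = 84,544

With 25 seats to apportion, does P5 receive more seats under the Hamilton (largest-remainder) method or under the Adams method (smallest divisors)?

Hamilton: P1 1, P2 3, P3 7, P4 9, P5 5.
Adams: P1 1, P2 3, P3 7, P4 8, P5 6.
P5 gets 5 under Hamilton and 6 under Adams.

Adams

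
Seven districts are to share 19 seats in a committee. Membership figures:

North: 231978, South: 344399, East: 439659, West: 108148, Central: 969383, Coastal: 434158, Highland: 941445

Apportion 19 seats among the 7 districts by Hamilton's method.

North 1, South 2, East 3, West 1, Central 5, Coastal 2, Highland 5

The standard divisor is 3469170/19 ≈ 182587.895.
Standard quotas: North 1.2705, South 1.8862, East 2.4079, West 0.5923, Central 5.3091, Coastal 2.3778, Highland 5.1561.
Lower quotas: North 1, South 1, East 2, West 0, Central 5, Coastal 2, Highland 5 (sum 16, leaving 3 seats).
Remainders in descending order: South 0.8862, West 0.5923, East 0.4079, Coastal 0.3778, Central 0.3091, North 0.2705, Highland 0.1561.
Largest remainders: South, West, East receive the extra seats.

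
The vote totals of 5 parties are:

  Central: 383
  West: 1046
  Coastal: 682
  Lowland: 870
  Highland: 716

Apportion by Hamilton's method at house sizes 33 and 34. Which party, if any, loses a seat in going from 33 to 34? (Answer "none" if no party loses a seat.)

Central

At 33 seats: Central 4, West 9, Coastal 6, Lowland 8, Highland 6.
At 34 seats: Central 3, West 10, Coastal 6, Lowland 8, Highland 7.
Central drops from 4 to 3.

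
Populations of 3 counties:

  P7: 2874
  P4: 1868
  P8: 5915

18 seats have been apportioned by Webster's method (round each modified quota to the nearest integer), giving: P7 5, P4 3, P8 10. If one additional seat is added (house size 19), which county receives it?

P8

Priority for the next seat is population ÷ (current seats + 0.5).
Priorities: P7 522.545, P4 533.714, P8 563.333.
Highest priority: P8.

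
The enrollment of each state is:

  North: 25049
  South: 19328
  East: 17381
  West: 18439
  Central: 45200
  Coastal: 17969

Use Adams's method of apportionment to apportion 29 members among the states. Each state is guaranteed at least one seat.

Standard divisor 143366/29 ≈ 4943.655; standard quotas: North 5.067, South 3.910, East 3.516, West 3.730, Central 9.143, Coastal 3.635.
Rounding up gives 6, 4, 4, 4, 10, 4 = 32 seats, so the divisor must be adjusted.
With modified divisor 5700: modified quotas North 4.395, South 3.391, East 3.049, West 3.235, Central 7.930, Coastal 3.152.
Rounding up: North 5, South 4, East 4, West 4, Central 8, Coastal 4 (total 29).

North 5, South 4, East 4, West 4, Central 8, Coastal 4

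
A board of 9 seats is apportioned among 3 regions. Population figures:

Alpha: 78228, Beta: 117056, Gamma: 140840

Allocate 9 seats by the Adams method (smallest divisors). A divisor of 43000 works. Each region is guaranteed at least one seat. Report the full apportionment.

Alpha 2; Beta 3; Gamma 4

With modified divisor 43000: modified quotas Alpha 1.819, Beta 2.722, Gamma 3.275.
Rounding up: Alpha 2, Beta 3, Gamma 4 (total 9).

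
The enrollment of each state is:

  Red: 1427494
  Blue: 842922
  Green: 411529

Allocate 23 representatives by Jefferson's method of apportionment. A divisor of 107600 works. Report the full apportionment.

Red=13, Blue=7, Green=3

With modified divisor 107600: modified quotas Red 13.267, Blue 7.834, Green 3.825.
Rounding down: Red 13, Blue 7, Green 3 (total 23).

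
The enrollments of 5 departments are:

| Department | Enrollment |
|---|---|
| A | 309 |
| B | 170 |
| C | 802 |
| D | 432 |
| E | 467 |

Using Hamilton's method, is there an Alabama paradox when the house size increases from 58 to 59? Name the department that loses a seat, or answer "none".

B

At 58 seats: A 8, B 5, C 21, D 12, E 12.
At 59 seats: A 8, B 4, C 22, D 12, E 13.
B drops from 5 to 4.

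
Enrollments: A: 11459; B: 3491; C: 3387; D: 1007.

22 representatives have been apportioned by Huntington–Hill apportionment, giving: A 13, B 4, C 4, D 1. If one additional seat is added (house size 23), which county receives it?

A

Priority for the next seat is population ÷ (√(s·(s+1))).
Priorities: A 849.398, B 780.611, C 757.356, D 712.057.
Highest priority: A.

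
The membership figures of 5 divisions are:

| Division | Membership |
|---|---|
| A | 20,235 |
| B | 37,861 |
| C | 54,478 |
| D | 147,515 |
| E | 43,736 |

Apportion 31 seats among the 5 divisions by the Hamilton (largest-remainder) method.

A=2, B=4, C=6, D=15, E=4

Standard divisor: 303825 ÷ 31 ≈ 9800.806.
Standard quotas: A 2.0646, B 3.8630, C 5.5585, D 15.0513, E 4.4625.
Lower quotas: A 2, B 3, C 5, D 15, E 4 (sum 29, leaving 2 seats).
Remainders in descending order: B 0.8630, C 0.5585, E 0.4625, A 0.0646, D 0.0513.
The surplus seats go to B, C.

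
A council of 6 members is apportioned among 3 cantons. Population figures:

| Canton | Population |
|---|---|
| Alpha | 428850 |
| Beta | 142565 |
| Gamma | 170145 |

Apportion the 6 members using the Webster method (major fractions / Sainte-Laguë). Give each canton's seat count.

Alpha 4; Beta 1; Gamma 1

Standard divisor 741560/6 ≈ 123593.333; standard quotas: Alpha 3.470, Beta 1.154, Gamma 1.377.
Rounding to the nearest integer gives 3, 1, 1 = 5 seats, so the divisor must be adjusted.
With modified divisor 118000: modified quotas Alpha 3.634, Beta 1.208, Gamma 1.442.
Rounding to the nearest integer: Alpha 4, Beta 1, Gamma 1 (total 6).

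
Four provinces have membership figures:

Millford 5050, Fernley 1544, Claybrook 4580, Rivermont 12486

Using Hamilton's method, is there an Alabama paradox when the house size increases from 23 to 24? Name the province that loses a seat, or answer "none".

Fernley

At 23 seats: Millford 5, Fernley 2, Claybrook 4, Rivermont 12.
At 24 seats: Millford 5, Fernley 1, Claybrook 5, Rivermont 13.
Fernley drops from 2 to 1.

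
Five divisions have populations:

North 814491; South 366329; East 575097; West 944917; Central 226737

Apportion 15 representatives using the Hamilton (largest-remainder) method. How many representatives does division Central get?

1

The standard divisor is 2927571/15 ≈ 195171.4.
Standard quotas: North 4.1732, South 1.8770, East 2.9466, West 4.8415, Central 1.1617.
Lower quotas: North 4, South 1, East 2, West 4, Central 1 (sum 12, leaving 3 seats).
Remainders in descending order: East 0.9466, South 0.8770, West 0.8415, North 0.1732, Central 0.1617.
Largest remainders: East, South, West receive the extra seats.
Central receives 1.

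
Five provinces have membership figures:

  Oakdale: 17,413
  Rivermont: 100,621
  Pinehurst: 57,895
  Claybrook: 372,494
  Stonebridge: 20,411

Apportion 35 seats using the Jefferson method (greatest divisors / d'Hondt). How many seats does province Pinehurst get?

Standard divisor 568834/35 ≈ 16252.4; standard quotas: Oakdale 1.071, Rivermont 6.191, Pinehurst 3.562, Claybrook 22.919, Stonebridge 1.256.
Rounding down gives 1, 6, 3, 22, 1 = 33 seats, so the divisor must be adjusted.
With modified divisor 15200: modified quotas Oakdale 1.146, Rivermont 6.620, Pinehurst 3.809, Claybrook 24.506, Stonebridge 1.343.
Rounding down: Oakdale 1, Rivermont 6, Pinehurst 3, Claybrook 24, Stonebridge 1 (total 35).
Pinehurst receives 3.

3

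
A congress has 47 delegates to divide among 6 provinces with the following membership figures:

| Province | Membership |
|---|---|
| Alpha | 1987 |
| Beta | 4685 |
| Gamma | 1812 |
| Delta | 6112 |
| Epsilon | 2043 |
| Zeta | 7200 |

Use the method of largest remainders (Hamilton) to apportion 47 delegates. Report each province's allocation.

Alpha=4; Beta=9; Gamma=4; Delta=12; Epsilon=4; Zeta=14

Total 23839; standard divisor 23839/47 ≈ 507.213.
Standard quotas: Alpha 3.9175, Beta 9.2368, Gamma 3.5725, Delta 12.0502, Epsilon 4.0279, Zeta 14.1952.
Lower quotas: Alpha 3, Beta 9, Gamma 3, Delta 12, Epsilon 4, Zeta 14 (sum 45, leaving 2 seats).
Remainders in descending order: Alpha 0.9175, Gamma 0.5725, Beta 0.2368, Zeta 0.1952, Delta 0.0502, Epsilon 0.0279.
Largest remainders: Alpha, Gamma receive the extra seats.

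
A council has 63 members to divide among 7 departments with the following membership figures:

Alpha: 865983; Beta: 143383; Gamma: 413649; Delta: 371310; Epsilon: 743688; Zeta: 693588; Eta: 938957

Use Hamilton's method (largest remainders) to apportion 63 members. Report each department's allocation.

Total 4170558; standard divisor 4170558/63 ≈ 66199.333.
Standard quotas: Alpha 13.0814, Beta 2.1659, Gamma 6.2485, Delta 5.6090, Epsilon 11.2341, Zeta 10.4773, Eta 14.1838.
Lower quotas: Alpha 13, Beta 2, Gamma 6, Delta 5, Epsilon 11, Zeta 10, Eta 14 (sum 61, leaving 2 seats).
Remainders in descending order: Delta 0.6090, Zeta 0.4773, Gamma 0.2485, Epsilon 0.2341, Eta 0.1838, Beta 0.1659, Alpha 0.0814.
Largest remainders: Delta, Zeta receive the extra seats.

Alpha 13; Beta 2; Gamma 6; Delta 6; Epsilon 11; Zeta 11; Eta 14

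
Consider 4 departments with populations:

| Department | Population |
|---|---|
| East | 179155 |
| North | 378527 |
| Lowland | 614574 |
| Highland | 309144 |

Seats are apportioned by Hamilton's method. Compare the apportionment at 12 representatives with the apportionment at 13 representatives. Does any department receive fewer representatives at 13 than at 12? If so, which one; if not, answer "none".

none

At 12 seats: East 1, North 3, Lowland 5, Highland 3.
At 13 seats: East 2, North 3, Lowland 5, Highland 3.
No department's allocation decreased.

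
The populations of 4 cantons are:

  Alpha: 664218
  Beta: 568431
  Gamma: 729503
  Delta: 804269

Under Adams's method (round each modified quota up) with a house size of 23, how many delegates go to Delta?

7

Standard divisor 2766421/23 ≈ 120279.174; standard quotas: Alpha 5.522, Beta 4.726, Gamma 6.065, Delta 6.687.
Rounding up gives 6, 5, 7, 7 = 25 seats, so the divisor must be adjusted.
With modified divisor 133400: modified quotas Alpha 4.979, Beta 4.261, Gamma 5.469, Delta 6.029.
Rounding up: Alpha 5, Beta 5, Gamma 6, Delta 7 (total 23).
Delta receives 7.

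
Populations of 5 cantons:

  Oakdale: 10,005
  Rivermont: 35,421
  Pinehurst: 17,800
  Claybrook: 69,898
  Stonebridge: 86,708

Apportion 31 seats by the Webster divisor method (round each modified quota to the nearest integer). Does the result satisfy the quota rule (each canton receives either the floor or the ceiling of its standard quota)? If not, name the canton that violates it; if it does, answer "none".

Standard quotas: Oakdale 1.411, Rivermont 4.995, Pinehurst 2.510, Claybrook 9.857, Stonebridge 12.227.
Webster allocation: Oakdale 1, Rivermont 5, Pinehurst 3, Claybrook 10, Stonebridge 12.
Every allocation lies between the lower and upper quota.

none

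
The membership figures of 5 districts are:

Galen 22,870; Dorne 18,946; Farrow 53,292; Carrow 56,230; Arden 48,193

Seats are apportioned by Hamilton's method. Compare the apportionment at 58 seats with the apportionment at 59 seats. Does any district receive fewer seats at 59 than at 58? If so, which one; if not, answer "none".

Dorne

At 58 seats: Galen 7, Dorne 6, Farrow 15, Carrow 16, Arden 14.
At 59 seats: Galen 7, Dorne 5, Farrow 16, Carrow 17, Arden 14.
Dorne drops from 6 to 5.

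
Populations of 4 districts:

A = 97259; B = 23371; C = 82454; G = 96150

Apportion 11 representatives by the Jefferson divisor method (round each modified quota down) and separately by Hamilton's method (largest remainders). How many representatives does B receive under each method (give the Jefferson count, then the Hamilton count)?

0 and 1

Jefferson: A 4, B 0, C 3, G 4.
Hamilton: A 4, B 1, C 3, G 3.
B gets 0 under Jefferson and 1 under Hamilton.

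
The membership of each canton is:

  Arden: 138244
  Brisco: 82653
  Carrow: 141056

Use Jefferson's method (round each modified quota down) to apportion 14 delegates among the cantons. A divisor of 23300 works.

Arden=5; Brisco=3; Carrow=6

With modified divisor 23300: modified quotas Arden 5.933, Brisco 3.547, Carrow 6.054.
Rounding down: Arden 5, Brisco 3, Carrow 6 (total 14).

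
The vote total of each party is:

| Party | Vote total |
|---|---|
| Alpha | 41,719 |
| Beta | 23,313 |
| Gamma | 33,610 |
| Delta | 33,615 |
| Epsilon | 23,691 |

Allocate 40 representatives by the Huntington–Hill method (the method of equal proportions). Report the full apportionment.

Alpha: 11, Beta: 6, Gamma: 8, Delta: 9, Epsilon: 6

With divisor 3961: modified quotas Alpha 10.532, Beta 5.886, Gamma 8.485, Delta 8.486, Epsilon 5.981.
Geometric-mean thresholds: Alpha √(10·11)=10.488, Beta √(5·6)=5.477, Gamma √(8·9)=8.485, Delta √(8·9)=8.485, Epsilon √(5·6)=5.477.
Each quota rounded against its threshold gives Alpha 11, Beta 6, Gamma 8, Delta 9, Epsilon 6 (total 40).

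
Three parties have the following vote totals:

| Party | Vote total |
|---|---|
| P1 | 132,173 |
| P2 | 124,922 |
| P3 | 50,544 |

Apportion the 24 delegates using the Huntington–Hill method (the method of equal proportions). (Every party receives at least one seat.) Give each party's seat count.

With divisor 12885: modified quotas P1 10.258, P2 9.695, P3 3.923.
Geometric-mean thresholds: P1 √(10·11)=10.488, P2 √(9·10)=9.487, P3 √(3·4)=3.464.
Each quota rounded against its threshold gives P1 10, P2 10, P3 4 (total 24).

P1: 10, P2: 10, P3: 4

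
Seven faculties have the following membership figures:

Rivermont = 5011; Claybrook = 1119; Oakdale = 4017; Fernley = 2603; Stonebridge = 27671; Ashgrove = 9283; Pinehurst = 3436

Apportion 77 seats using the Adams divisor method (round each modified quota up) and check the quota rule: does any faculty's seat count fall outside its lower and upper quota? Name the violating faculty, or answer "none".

Stonebridge

Standard quotas: Rivermont 7.261, Claybrook 1.621, Oakdale 5.821, Fernley 3.772, Stonebridge 40.095, Ashgrove 13.451, Pinehurst 4.979.
Adams allocation: Rivermont 8, Claybrook 2, Oakdale 6, Fernley 4, Stonebridge 39, Ashgrove 13, Pinehurst 5.
Stonebridge has quota 40.095 (lower 40, upper 41) but receives 39 — outside the quota interval.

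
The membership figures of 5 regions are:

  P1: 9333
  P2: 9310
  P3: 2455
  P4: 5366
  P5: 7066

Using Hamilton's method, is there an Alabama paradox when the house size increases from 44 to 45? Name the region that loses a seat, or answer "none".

At 44 seats: P1 12, P2 12, P3 3, P4 7, P5 10.
At 45 seats: P1 13, P2 13, P3 3, P4 7, P5 9.
P5 drops from 10 to 9.

P5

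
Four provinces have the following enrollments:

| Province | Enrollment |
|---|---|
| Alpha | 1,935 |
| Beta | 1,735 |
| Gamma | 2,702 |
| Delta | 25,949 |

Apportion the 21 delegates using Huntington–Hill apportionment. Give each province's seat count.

With divisor 1528: modified quotas Alpha 1.266, Beta 1.135, Gamma 1.768, Delta 16.982.
Geometric-mean thresholds: Alpha √(1·2)=1.414, Beta √(1·2)=1.414, Gamma √(1·2)=1.414, Delta √(16·17)=16.492.
Each quota rounded against its threshold gives Alpha 1, Beta 1, Gamma 2, Delta 17 (total 21).

Alpha 1; Beta 1; Gamma 2; Delta 17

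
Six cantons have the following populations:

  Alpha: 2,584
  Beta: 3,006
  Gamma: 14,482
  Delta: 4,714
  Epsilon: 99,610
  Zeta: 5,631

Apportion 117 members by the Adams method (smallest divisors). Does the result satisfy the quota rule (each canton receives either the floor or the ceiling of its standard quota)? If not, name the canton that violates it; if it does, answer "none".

Standard quotas: Alpha 2.325, Beta 2.705, Gamma 13.031, Delta 4.242, Epsilon 89.630, Zeta 5.067.
Adams allocation: Alpha 3, Beta 3, Gamma 13, Delta 5, Epsilon 88, Zeta 5.
Epsilon has quota 89.630 (lower 89, upper 90) but receives 88 — outside the quota interval.

Epsilon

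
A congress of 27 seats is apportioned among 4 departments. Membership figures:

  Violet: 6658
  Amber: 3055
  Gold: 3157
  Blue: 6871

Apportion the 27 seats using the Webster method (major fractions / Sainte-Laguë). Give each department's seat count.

Violet: 9; Amber: 4; Gold: 4; Blue: 10

Standard divisor 19741/27 ≈ 731.148; standard quotas: Violet 9.106, Amber 4.178, Gold 4.318, Blue 9.398.
Rounding to the nearest integer gives 9, 4, 4, 9 = 26 seats, so the divisor must be adjusted.
With modified divisor 710: modified quotas Violet 9.377, Amber 4.303, Gold 4.446, Blue 9.677.
Rounding to the nearest integer: Violet 9, Amber 4, Gold 4, Blue 10 (total 27).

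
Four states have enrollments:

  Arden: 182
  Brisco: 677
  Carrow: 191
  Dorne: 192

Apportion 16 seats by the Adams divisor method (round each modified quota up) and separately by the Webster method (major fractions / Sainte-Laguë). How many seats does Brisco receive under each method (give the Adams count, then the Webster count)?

8 and 9

Adams: Arden 2, Brisco 8, Carrow 3, Dorne 3.
Webster: Arden 2, Brisco 9, Carrow 2, Dorne 3.
Brisco gets 8 under Adams and 9 under Webster.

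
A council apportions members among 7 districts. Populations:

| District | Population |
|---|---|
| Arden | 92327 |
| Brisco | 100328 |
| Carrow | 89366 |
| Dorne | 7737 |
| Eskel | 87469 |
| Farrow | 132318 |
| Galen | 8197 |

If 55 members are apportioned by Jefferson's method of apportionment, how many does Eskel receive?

9

Standard divisor 517742/55 ≈ 9413.491; standard quotas: Arden 9.808, Brisco 10.658, Carrow 9.493, Dorne 0.822, Eskel 9.292, Farrow 14.056, Galen 0.871.
Rounding down gives 9, 10, 9, 0, 9, 14, 0 = 51 seats, so the divisor must be adjusted.
With modified divisor 8800: modified quotas Arden 10.492, Brisco 11.401, Carrow 10.155, Dorne 0.879, Eskel 9.940, Farrow 15.036, Galen 0.931.
Rounding down: Arden 10, Brisco 11, Carrow 10, Dorne 0, Eskel 9, Farrow 15, Galen 0 (total 55).
Eskel receives 9.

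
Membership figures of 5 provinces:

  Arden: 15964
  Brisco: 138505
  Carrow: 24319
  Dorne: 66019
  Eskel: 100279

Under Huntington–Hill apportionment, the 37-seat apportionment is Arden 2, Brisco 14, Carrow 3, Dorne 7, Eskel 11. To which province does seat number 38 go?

Brisco

Priority for the next seat is population ÷ (√(s·(s+1))).
Priorities: Arden 6517.276, Brisco 9557.753, Carrow 7020.291, Dorne 8822.160, Eskel 8728.167.
Highest priority: Brisco.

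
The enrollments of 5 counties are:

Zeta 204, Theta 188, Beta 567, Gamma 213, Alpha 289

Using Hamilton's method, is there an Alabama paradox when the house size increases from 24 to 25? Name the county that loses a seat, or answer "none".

none

At 24 seats: Zeta 3, Theta 3, Beta 9, Gamma 4, Alpha 5.
At 25 seats: Zeta 3, Theta 3, Beta 10, Gamma 4, Alpha 5.
No county's allocation decreased.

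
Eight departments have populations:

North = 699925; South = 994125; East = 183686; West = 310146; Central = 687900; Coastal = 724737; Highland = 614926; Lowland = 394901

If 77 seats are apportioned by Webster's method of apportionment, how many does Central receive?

11

Standard divisor 4610346/77 ≈ 59874.623; standard quotas: North 11.690, South 16.603, East 3.068, West 5.180, Central 11.489, Coastal 12.104, Highland 10.270, Lowland 6.595.
Rounding to the nearest integer gives North 12, South 17, East 3, West 5, Central 11, Coastal 12, Highland 10, Lowland 7 — total 77, matching the house size, so no adjustment is needed.
Central receives 11.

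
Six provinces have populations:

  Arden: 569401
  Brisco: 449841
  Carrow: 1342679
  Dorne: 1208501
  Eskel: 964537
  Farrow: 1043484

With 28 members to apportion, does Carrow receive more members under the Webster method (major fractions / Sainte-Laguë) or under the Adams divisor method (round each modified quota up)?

Webster

Webster: Arden 3, Brisco 2, Carrow 7, Dorne 6, Eskel 5, Farrow 5.
Adams: Arden 3, Brisco 3, Carrow 6, Dorne 6, Eskel 5, Farrow 5.
Carrow gets 7 under Webster and 6 under Adams.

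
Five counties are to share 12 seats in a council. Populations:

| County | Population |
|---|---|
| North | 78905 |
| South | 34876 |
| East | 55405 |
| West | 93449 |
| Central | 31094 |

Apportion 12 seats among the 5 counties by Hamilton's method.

The standard divisor is 293729/12 ≈ 24477.417.
Standard quotas: North 3.2236, South 1.4248, East 2.2635, West 3.8178, Central 1.2703.
Lower quotas: North 3, South 1, East 2, West 3, Central 1 (sum 10, leaving 2 seats).
Remainders in descending order: West 0.8178, South 0.4248, Central 0.2703, East 0.2635, North 0.2236.
The surplus seats go to West, South.

North 3; South 2; East 2; West 4; Central 1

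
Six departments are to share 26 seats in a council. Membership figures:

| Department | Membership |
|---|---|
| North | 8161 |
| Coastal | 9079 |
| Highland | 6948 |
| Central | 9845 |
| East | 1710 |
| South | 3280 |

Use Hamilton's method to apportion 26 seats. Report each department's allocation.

North=5, Coastal=6, Highland=5, Central=7, East=1, South=2

Standard divisor: 39023 ÷ 26 ≈ 1500.885.
Standard quotas: North 5.4375, Coastal 6.0491, Highland 4.6293, Central 6.5595, East 1.1393, South 2.1854.
Lower quotas: North 5, Coastal 6, Highland 4, Central 6, East 1, South 2 (sum 24, leaving 2 seats).
Remainders in descending order: Highland 0.6293, Central 0.5595, North 0.4375, South 0.1854, East 0.1393, Coastal 0.0491.
Largest remainders: Highland, Central receive the extra seats.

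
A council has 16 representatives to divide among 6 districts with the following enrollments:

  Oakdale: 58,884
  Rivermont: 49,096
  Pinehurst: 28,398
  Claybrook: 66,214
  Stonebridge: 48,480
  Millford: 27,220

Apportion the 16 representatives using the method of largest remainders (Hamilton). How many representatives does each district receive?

Oakdale 3, Rivermont 3, Pinehurst 2, Claybrook 4, Stonebridge 3, Millford 1

The standard divisor is 278292/16 ≈ 17393.25.
Standard quotas: Oakdale 3.3855, Rivermont 2.8227, Pinehurst 1.6327, Claybrook 3.8069, Stonebridge 2.7873, Millford 1.5650.
Lower quotas: Oakdale 3, Rivermont 2, Pinehurst 1, Claybrook 3, Stonebridge 2, Millford 1 (sum 12, leaving 4 seats).
Remainders in descending order: Rivermont 0.8227, Claybrook 0.8069, Stonebridge 0.7873, Pinehurst 0.6327, Millford 0.5650, Oakdale 0.3855.
Largest remainders: Rivermont, Claybrook, Stonebridge, Pinehurst receive the extra seats.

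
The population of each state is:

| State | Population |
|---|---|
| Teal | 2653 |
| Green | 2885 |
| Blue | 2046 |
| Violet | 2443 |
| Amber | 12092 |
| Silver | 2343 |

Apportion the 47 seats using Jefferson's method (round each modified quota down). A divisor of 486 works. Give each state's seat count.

Teal 5, Green 5, Blue 4, Violet 5, Amber 24, Silver 4

With modified divisor 486: modified quotas Teal 5.459, Green 5.936, Blue 4.210, Violet 5.027, Amber 24.881, Silver 4.821.
Rounding down: Teal 5, Green 5, Blue 4, Violet 5, Amber 24, Silver 4 (total 47).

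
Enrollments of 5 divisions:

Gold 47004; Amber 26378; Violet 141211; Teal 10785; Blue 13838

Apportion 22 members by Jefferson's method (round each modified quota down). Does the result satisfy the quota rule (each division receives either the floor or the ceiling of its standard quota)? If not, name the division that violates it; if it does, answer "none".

Violet

Standard quotas: Gold 4.323, Amber 2.426, Violet 12.987, Teal 0.992, Blue 1.273.
Jefferson allocation: Gold 4, Amber 2, Violet 14, Teal 1, Blue 1.
Violet has quota 12.987 (lower 12, upper 13) but receives 14 — outside the quota interval.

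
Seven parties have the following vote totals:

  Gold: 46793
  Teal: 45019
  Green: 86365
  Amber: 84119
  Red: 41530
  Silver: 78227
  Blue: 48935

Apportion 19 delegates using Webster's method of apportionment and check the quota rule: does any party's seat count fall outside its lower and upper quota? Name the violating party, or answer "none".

none

Standard quotas: Gold 2.063, Teal 1.985, Green 3.807, Amber 3.708, Red 1.831, Silver 3.449, Blue 2.157.
Webster allocation: Gold 2, Teal 2, Green 4, Amber 4, Red 2, Silver 3, Blue 2.
Every allocation lies between the lower and upper quota.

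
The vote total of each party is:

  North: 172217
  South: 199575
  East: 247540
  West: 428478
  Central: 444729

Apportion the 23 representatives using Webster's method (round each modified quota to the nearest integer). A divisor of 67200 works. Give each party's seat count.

With modified divisor 67200: modified quotas North 2.563, South 2.970, East 3.684, West 6.376, Central 6.618.
Rounding to the nearest integer: North 3, South 3, East 4, West 6, Central 7 (total 23).

North 3, South 3, East 4, West 6, Central 7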